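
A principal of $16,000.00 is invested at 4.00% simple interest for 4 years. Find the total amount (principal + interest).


Total amount formula: A = P(1 + rt) = P + P·r·t
Interest: I = P × r × t = $16,000.00 × 0.04 × 4 = $2,560.00
A = P + I = $16,000.00 + $2,560.00 = $18,560.00

A = P + I = P(1 + rt) = $18,560.00


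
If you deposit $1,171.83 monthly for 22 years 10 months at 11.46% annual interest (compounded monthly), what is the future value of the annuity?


Future value of an ordinary annuity: FV = PMT × ((1 + r)^n − 1) / r
Monthly rate r = 0.1146/12 = 0.00955, n = 274
FV = $1,171.83 × ((1 + 0.1146/12)^274 − 1) / (0.1146/12)
FV = $1,171.83 × 1311.156407
FV = $1,536,452.41

FV = PMT × ((1+r)^n - 1)/r = $1,536,452.41


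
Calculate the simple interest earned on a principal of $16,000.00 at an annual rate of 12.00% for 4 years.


Simple interest formula: I = P × r × t
I = $16,000.00 × 0.12 × 4
I = $7,680.00

I = P × r × t = $7,680.00


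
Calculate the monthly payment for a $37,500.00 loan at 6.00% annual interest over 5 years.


Loan payment formula: PMT = PV × r / (1 − (1 + r)^(−n))
Monthly rate r = 0.06/12 = 0.005, n = 60 months
Denominator: 1 − (1 + 0.06/12)^(−60) = 0.258628
PMT = $37,500.00 × (0.06/12) / 0.258628
PMT = $724.98 per month

PMT = PV × r / (1-(1+r)^(-n)) = $724.98/month


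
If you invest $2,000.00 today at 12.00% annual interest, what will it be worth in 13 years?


Future value formula: FV = PV × (1 + r)^t
FV = $2,000.00 × (1 + 0.12)^13
FV = $2,000.00 × 4.363493
FV = $8,726.99

FV = PV × (1 + r)^t = $8,726.99


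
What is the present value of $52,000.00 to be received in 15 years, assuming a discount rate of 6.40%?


Present value formula: PV = FV / (1 + r)^t
PV = $52,000.00 / (1 + 0.064)^15
PV = $52,000.00 / 2.535855
PV = $20,505.90

PV = FV / (1 + r)^t = $20,505.90


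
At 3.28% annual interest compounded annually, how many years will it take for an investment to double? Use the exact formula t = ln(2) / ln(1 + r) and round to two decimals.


Doubling condition: (1 + r)^t = 2
Take ln of both sides: t × ln(1 + r) = ln(2)
t = ln(2) / ln(1 + r)
t = 0.693147 / 0.032274
t = 21.48

t = ln(2) / ln(1 + r) = 21.48 years


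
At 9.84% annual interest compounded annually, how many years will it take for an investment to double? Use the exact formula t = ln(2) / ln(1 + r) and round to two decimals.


Doubling condition: (1 + r)^t = 2
Take ln of both sides: t × ln(1 + r) = ln(2)
t = ln(2) / ln(1 + r)
t = 0.693147 / 0.093855
t = 7.39

t = ln(2) / ln(1 + r) = 7.39 years


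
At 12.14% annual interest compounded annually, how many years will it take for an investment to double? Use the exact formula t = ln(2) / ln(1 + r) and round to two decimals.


Doubling condition: (1 + r)^t = 2
Take ln of both sides: t × ln(1 + r) = ln(2)
t = ln(2) / ln(1 + r)
t = 0.693147 / 0.114578
t = 6.05

t = ln(2) / ln(1 + r) = 6.05 years


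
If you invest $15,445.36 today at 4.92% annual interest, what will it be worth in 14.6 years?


Future value formula: FV = PV × (1 + r)^t
FV = $15,445.36 × (1 + 0.0492)^14.6
FV = $15,445.36 × 2.0161875
FV = $31,140.74

FV = PV × (1 + r)^t = $31,140.74


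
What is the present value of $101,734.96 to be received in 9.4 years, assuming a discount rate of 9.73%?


Present value formula: PV = FV / (1 + r)^t
PV = $101,734.96 / (1 + 0.0973)^9.4
PV = $101,734.96 / 2.393639
PV = $42,502.22

PV = FV / (1 + r)^t = $42,502.22


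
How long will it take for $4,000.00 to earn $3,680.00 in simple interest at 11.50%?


Rearrange the simple interest formula for t:
I = P × r × t  ⇒  t = I / (P × r)
t = $3,680.00 / ($4,000.00 × 0.115)
t = 8

t = I/(P×r) = 8 years


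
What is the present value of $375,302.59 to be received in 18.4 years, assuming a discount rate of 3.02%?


Present value formula: PV = FV / (1 + r)^t
PV = $375,302.59 / (1 + 0.0302)^18.4
PV = $375,302.59 / 1.72884651
PV = $217,082.65

PV = FV / (1 + r)^t = $217,082.65


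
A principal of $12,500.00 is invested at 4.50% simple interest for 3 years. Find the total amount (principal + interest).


Total amount formula: A = P(1 + rt) = P + P·r·t
Interest: I = P × r × t = $12,500.00 × 0.045 × 3 = $1,687.50
A = P + I = $12,500.00 + $1,687.50 = $14,187.50

A = P + I = P(1 + rt) = $14,187.50


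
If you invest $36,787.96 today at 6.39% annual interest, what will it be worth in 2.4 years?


Future value formula: FV = PV × (1 + r)^t
FV = $36,787.96 × (1 + 0.0639)^2.4
FV = $36,787.96 × 1.1602777
FV = $42,684.25

FV = PV × (1 + r)^t = $42,684.25


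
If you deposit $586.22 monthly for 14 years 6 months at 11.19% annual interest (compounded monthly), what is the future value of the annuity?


Future value of an ordinary annuity: FV = PMT × ((1 + r)^n − 1) / r
Monthly rate r = 0.1119/12 = 0.009325, n = 174
FV = $586.22 × ((1 + 0.1119/12)^174 − 1) / (0.1119/12)
FV = $586.22 × 431.962105
FV = $253,224.83

FV = PMT × ((1+r)^n - 1)/r = $253,224.83


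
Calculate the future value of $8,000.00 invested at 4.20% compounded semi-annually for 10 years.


Compound interest formula: A = P(1 + r/n)^(nt)
A = $8,000.00 × (1 + 0.042/2)^(2 × 10)
Growth factor: (1 + 0.042/2)^20 = 1.5153566
A = $8,000.00 × 1.5153566
A = $12,122.85

A = P(1 + r/n)^(nt) = $12,122.85


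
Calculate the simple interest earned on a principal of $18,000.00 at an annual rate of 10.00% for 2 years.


Simple interest formula: I = P × r × t
I = $18,000.00 × 0.1 × 2
I = $3,600.00

I = P × r × t = $3,600.00


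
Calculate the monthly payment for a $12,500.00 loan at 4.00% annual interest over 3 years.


Loan payment formula: PMT = PV × r / (1 − (1 + r)^(−n))
Monthly rate r = 0.04/12 ≈ 0.00333333, n = 36 months
Denominator: 1 − (1 + 0.04/12)^(−36) = 0.112903
PMT = $12,500.00 × (0.04/12) / 0.112903
PMT = $369.05 per month

PMT = PV × r / (1-(1+r)^(-n)) = $369.05/month


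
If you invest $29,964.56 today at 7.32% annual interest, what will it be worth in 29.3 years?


Future value formula: FV = PV × (1 + r)^t
FV = $29,964.56 × (1 + 0.0732)^29.3
FV = $29,964.56 × 7.9239815
FV = $237,438.62

FV = PV × (1 + r)^t = $237,438.62


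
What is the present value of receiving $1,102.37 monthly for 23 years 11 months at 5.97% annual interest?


Present value of an ordinary annuity: PV = PMT × (1 − (1 + r)^(−n)) / r
Monthly rate r = 0.0597/12 = 0.004975, n = 287
PV = $1,102.37 × (1 − (1 + 0.0597/12)^(−287)) / (0.0597/12)
PV = $1,102.37 × 152.627039
PV = $168,251.47

PV = PMT × (1-(1+r)^(-n))/r = $168,251.47


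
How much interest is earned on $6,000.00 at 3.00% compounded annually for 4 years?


Compound interest earned = final amount − principal.
A = P(1 + r/n)^(nt) = $6,000.00 × (1 + 0.03/1)^(1 × 4) = $6,753.05
Interest = A − P = $6,753.05 − $6,000.00 = $753.05

Interest = A - P = $753.05


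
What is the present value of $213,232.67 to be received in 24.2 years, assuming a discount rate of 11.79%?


Present value formula: PV = FV / (1 + r)^t
PV = $213,232.67 / (1 + 0.1179)^24.2
PV = $213,232.67 / 14.837186
PV = $14,371.50

PV = FV / (1 + r)^t = $14,371.50


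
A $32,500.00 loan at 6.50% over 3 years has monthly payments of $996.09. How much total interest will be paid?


Total paid over the life of the loan = PMT × n.
Total paid = $996.09 × 36 = $35,859.24
Total interest = total paid − principal = $35,859.24 − $32,500.00 = $3,359.24

Total interest = (PMT × n) - PV = $3,359.24


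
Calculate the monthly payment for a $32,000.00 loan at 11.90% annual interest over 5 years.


Loan payment formula: PMT = PV × r / (1 − (1 + r)^(−n))
Monthly rate r = 0.119/12 ≈ 0.00991667, n = 60 months
Denominator: 1 − (1 + 0.119/12)^(−60) = 0.446819
PMT = $32,000.00 × (0.119/12) / 0.446819
PMT = $710.21 per month

PMT = PV × r / (1-(1+r)^(-n)) = $710.21/month


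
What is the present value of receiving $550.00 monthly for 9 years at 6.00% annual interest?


Present value of an ordinary annuity: PV = PMT × (1 − (1 + r)^(−n)) / r
Monthly rate r = 0.06/12 = 0.005, n = 108
PV = $550.00 × (1 − (1 + 0.06/12)^(−108)) / (0.06/12)
PV = $550.00 × 83.293424
PV = $45,811.38

PV = PMT × (1-(1+r)^(-n))/r = $45,811.38


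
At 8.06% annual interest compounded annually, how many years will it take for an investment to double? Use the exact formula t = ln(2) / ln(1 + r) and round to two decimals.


Doubling condition: (1 + r)^t = 2
Take ln of both sides: t × ln(1 + r) = ln(2)
t = ln(2) / ln(1 + r)
t = 0.693147 / 0.077516
t = 8.94

t = ln(2) / ln(1 + r) = 8.94 years


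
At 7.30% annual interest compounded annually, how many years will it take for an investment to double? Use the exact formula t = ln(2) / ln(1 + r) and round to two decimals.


Doubling condition: (1 + r)^t = 2
Take ln of both sides: t × ln(1 + r) = ln(2)
t = ln(2) / ln(1 + r)
t = 0.693147 / 0.070458
t = 9.84

t = ln(2) / ln(1 + r) = 9.84 years


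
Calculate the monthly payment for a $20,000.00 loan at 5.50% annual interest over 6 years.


Loan payment formula: PMT = PV × r / (1 − (1 + r)^(−n))
Monthly rate r = 0.055/12 ≈ 0.00458333, n = 72 months
Denominator: 1 − (1 + 0.055/12)^(−72) = 0.280534
PMT = $20,000.00 × (0.055/12) / 0.280534
PMT = $326.76 per month

PMT = PV × r / (1-(1+r)^(-n)) = $326.76/month


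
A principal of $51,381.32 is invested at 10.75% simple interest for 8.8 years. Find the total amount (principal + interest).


Total amount formula: A = P(1 + rt) = P + P·r·t
Interest: I = P × r × t = $51,381.32 × 0.1075 × 8.8 = $48,606.73
A = P + I = $51,381.32 + $48,606.73 = $99,988.05

A = P + I = P(1 + rt) = $99,988.05


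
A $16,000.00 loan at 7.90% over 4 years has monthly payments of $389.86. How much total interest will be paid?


Total paid over the life of the loan = PMT × n.
Total paid = $389.86 × 48 = $18,713.28
Total interest = total paid − principal = $18,713.28 − $16,000.00 = $2,713.28

Total interest = (PMT × n) - PV = $2,713.28


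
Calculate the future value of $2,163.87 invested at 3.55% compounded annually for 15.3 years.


Compound interest formula: A = P(1 + r/n)^(nt)
A = $2,163.87 × (1 + 0.0355/1)^(1 × 15.3)
Growth factor: (1 + 0.0355/1)^15.3 = 1.705283
A = $2,163.87 × 1.705283
A = $3,690.01

A = P(1 + r/n)^(nt) = $3,690.01


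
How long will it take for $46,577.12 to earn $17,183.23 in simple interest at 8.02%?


Rearrange the simple interest formula for t:
I = P × r × t  ⇒  t = I / (P × r)
t = $17,183.23 / ($46,577.12 × 0.0802)
t = 4.6

t = I/(P×r) = 4.6 years


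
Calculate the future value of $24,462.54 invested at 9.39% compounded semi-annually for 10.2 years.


Compound interest formula: A = P(1 + r/n)^(nt)
A = $24,462.54 × (1 + 0.0939/2)^(2 × 10.2)
Growth factor: (1 + 0.0939/2)^20.4 = 2.549701
A = $24,462.54 × 2.549701
A = $62,372.16

A = P(1 + r/n)^(nt) = $62,372.16


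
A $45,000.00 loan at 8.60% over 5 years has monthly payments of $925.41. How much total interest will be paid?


Total paid over the life of the loan = PMT × n.
Total paid = $925.41 × 60 = $55,524.60
Total interest = total paid − principal = $55,524.60 − $45,000.00 = $10,524.60

Total interest = (PMT × n) - PV = $10,524.60


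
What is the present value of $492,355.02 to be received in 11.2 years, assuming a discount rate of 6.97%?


Present value formula: PV = FV / (1 + r)^t
PV = $492,355.02 / (1 + 0.0697)^11.2
PV = $492,355.02 / 2.1268377
PV = $231,496.28

PV = FV / (1 + r)^t = $231,496.28


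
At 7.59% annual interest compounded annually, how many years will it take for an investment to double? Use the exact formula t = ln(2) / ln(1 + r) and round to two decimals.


Doubling condition: (1 + r)^t = 2
Take ln of both sides: t × ln(1 + r) = ln(2)
t = ln(2) / ln(1 + r)
t = 0.693147 / 0.073158
t = 9.47

t = ln(2) / ln(1 + r) = 9.47 years


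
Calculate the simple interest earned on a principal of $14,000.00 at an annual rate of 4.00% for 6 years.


Simple interest formula: I = P × r × t
I = $14,000.00 × 0.04 × 6
I = $3,360.00

I = P × r × t = $3,360.00


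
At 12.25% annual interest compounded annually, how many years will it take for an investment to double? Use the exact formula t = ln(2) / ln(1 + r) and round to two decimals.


Doubling condition: (1 + r)^t = 2
Take ln of both sides: t × ln(1 + r) = ln(2)
t = ln(2) / ln(1 + r)
t = 0.693147 / 0.115558
t = 6.00

t = ln(2) / ln(1 + r) = 6.00 years


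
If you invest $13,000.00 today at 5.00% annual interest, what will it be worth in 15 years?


Future value formula: FV = PV × (1 + r)^t
FV = $13,000.00 × (1 + 0.05)^15
FV = $13,000.00 × 2.0789282
FV = $27,026.07

FV = PV × (1 + r)^t = $27,026.07


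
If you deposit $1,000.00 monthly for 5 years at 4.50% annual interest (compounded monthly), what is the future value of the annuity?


Future value of an ordinary annuity: FV = PMT × ((1 + r)^n − 1) / r
Monthly rate r = 0.045/12 = 0.00375, n = 60
FV = $1,000.00 × ((1 + 0.045/12)^60 − 1) / (0.045/12)
FV = $1,000.00 × 67.145552
FV = $67,145.55

FV = PMT × ((1+r)^n - 1)/r = $67,145.55


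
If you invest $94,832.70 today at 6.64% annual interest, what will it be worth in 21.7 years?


Future value formula: FV = PV × (1 + r)^t
FV = $94,832.70 × (1 + 0.0664)^21.7
FV = $94,832.70 × 4.0352176
FV = $382,670.58

FV = PV × (1 + r)^t = $382,670.58


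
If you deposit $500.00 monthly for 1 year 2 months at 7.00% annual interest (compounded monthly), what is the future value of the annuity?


Future value of an ordinary annuity: FV = PMT × ((1 + r)^n − 1) / r
Monthly rate r = 0.07/12 ≈ 0.00583333, n = 14
FV = $500.00 × ((1 + 0.07/12)^14 − 1) / (0.07/12)
FV = $500.00 × 14.543420
FV = $7,271.71

FV = PMT × ((1+r)^n - 1)/r = $7,271.71


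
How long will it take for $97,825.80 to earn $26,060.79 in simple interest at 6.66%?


Rearrange the simple interest formula for t:
I = P × r × t  ⇒  t = I / (P × r)
t = $26,060.79 / ($97,825.80 × 0.0666)
t = 4

t = I/(P×r) = 4 years


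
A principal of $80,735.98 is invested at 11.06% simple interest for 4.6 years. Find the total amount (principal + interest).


Total amount formula: A = P(1 + rt) = P + P·r·t
Interest: I = P × r × t = $80,735.98 × 0.1106 × 4.6 = $41,075.24
A = P + I = $80,735.98 + $41,075.24 = $121,811.22

A = P + I = P(1 + rt) = $121,811.22


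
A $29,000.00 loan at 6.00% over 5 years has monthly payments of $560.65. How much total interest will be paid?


Total paid over the life of the loan = PMT × n.
Total paid = $560.65 × 60 = $33,639.00
Total interest = total paid − principal = $33,639.00 − $29,000.00 = $4,639.00

Total interest = (PMT × n) - PV = $4,639.00


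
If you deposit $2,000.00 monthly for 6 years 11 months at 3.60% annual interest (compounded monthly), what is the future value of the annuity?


Future value of an ordinary annuity: FV = PMT × ((1 + r)^n − 1) / r
Monthly rate r = 0.036/12 = 0.003, n = 83
FV = $2,000.00 × ((1 + 0.036/12)^83 − 1) / (0.036/12)
FV = $2,000.00 × 94.087991
FV = $188,175.98

FV = PMT × ((1+r)^n - 1)/r = $188,175.98


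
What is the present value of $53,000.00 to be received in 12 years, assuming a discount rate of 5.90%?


Present value formula: PV = FV / (1 + r)^t
PV = $53,000.00 / (1 + 0.059)^12
PV = $53,000.00 / 1.989535
PV = $26,639.39

PV = FV / (1 + r)^t = $26,639.39


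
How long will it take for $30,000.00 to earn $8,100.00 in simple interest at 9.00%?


Rearrange the simple interest formula for t:
I = P × r × t  ⇒  t = I / (P × r)
t = $8,100.00 / ($30,000.00 × 0.09)
t = 3

t = I/(P×r) = 3 years


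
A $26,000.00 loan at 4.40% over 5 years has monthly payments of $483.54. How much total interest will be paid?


Total paid over the life of the loan = PMT × n.
Total paid = $483.54 × 60 = $29,012.40
Total interest = total paid − principal = $29,012.40 − $26,000.00 = $3,012.40

Total interest = (PMT × n) - PV = $3,012.40


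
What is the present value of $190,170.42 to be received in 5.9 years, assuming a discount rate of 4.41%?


Present value formula: PV = FV / (1 + r)^t
PV = $190,170.42 / (1 + 0.0441)^5.9
PV = $190,170.42 / 1.2899663
PV = $147,422.78

PV = FV / (1 + r)^t = $147,422.78


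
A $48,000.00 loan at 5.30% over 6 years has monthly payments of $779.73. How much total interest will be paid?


Total paid over the life of the loan = PMT × n.
Total paid = $779.73 × 72 = $56,140.56
Total interest = total paid − principal = $56,140.56 − $48,000.00 = $8,140.56

Total interest = (PMT × n) - PV = $8,140.56


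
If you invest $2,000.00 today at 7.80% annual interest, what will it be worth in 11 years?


Future value formula: FV = PV × (1 + r)^t
FV = $2,000.00 × (1 + 0.078)^11
FV = $2,000.00 × 2.284580
FV = $4,569.16

FV = PV × (1 + r)^t = $4,569.16


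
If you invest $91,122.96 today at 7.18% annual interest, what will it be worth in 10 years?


Future value formula: FV = PV × (1 + r)^t
FV = $91,122.96 × (1 + 0.0718)^10
FV = $91,122.96 × 2.0004953
FV = $182,291.05

FV = PV × (1 + r)^t = $182,291.05


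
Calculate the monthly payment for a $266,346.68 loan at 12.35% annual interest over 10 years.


Loan payment formula: PMT = PV × r / (1 − (1 + r)^(−n))
Monthly rate r = 0.1235/12 ≈ 0.01029167, n = 120 months
Denominator: 1 − (1 + 0.1235/12)^(−120) = 0.707324
PMT = $266,346.68 × (0.1235/12) / 0.707324
PMT = $3,875.38 per month

PMT = PV × r / (1-(1+r)^(-n)) = $3,875.38/month


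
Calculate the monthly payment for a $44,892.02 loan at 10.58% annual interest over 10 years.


Loan payment formula: PMT = PV × r / (1 − (1 + r)^(−n))
Monthly rate r = 0.1058/12 ≈ 0.00881667, n = 120 months
Denominator: 1 − (1 + 0.1058/12)^(−120) = 0.651237
PMT = $44,892.02 × (0.1058/12) / 0.651237
PMT = $607.76 per month

PMT = PV × r / (1-(1+r)^(-n)) = $607.76/month


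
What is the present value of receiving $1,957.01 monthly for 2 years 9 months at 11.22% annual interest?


Present value of an ordinary annuity: PV = PMT × (1 − (1 + r)^(−n)) / r
Monthly rate r = 0.1122/12 = 0.00935, n = 33
PV = $1,957.01 × (1 − (1 + 0.1122/12)^(−33)) / (0.1122/12)
PV = $1,957.01 × 28.281825
PV = $55,347.81

PV = PMT × (1-(1+r)^(-n))/r = $55,347.81


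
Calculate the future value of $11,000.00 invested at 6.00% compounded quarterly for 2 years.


Compound interest formula: A = P(1 + r/n)^(nt)
A = $11,000.00 × (1 + 0.06/4)^(4 × 2)
Growth factor: (1 + 0.06/4)^8 = 1.126493
A = $11,000.00 × 1.126493
A = $12,391.42

A = P(1 + r/n)^(nt) = $12,391.42


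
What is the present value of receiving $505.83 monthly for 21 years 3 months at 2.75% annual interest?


Present value of an ordinary annuity: PV = PMT × (1 − (1 + r)^(−n)) / r
Monthly rate r = 0.0275/12 ≈ 0.00229167, n = 255
PV = $505.83 × (1 − (1 + 0.0275/12)^(−255)) / (0.0275/12)
PV = $505.83 × 192.948224
PV = $97,599.00

PV = PMT × (1-(1+r)^(-n))/r = $97,599.00


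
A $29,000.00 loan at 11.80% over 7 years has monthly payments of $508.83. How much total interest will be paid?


Total paid over the life of the loan = PMT × n.
Total paid = $508.83 × 84 = $42,741.72
Total interest = total paid − principal = $42,741.72 − $29,000.00 = $13,741.72

Total interest = (PMT × n) - PV = $13,741.72


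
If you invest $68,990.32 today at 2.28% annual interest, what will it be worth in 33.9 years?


Future value formula: FV = PV × (1 + r)^t
FV = $68,990.32 × (1 + 0.0228)^33.9
FV = $68,990.32 × 2.1473626
FV = $148,147.23

FV = PV × (1 + r)^t = $148,147.23


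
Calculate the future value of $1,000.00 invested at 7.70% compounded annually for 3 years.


Compound interest formula: A = P(1 + r/n)^(nt)
A = $1,000.00 × (1 + 0.077/1)^(1 × 3)
Growth factor: (1 + 0.077/1)^3 = 1.249244
A = $1,000.00 × 1.249244
A = $1,249.24

A = P(1 + r/n)^(nt) = $1,249.24


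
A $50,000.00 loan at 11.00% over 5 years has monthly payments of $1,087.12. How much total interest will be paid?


Total paid over the life of the loan = PMT × n.
Total paid = $1,087.12 × 60 = $65,227.20
Total interest = total paid − principal = $65,227.20 − $50,000.00 = $15,227.20

Total interest = (PMT × n) - PV = $15,227.20


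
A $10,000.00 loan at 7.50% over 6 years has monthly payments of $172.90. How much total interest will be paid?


Total paid over the life of the loan = PMT × n.
Total paid = $172.90 × 72 = $12,448.80
Total interest = total paid − principal = $12,448.80 − $10,000.00 = $2,448.80

Total interest = (PMT × n) - PV = $2,448.80


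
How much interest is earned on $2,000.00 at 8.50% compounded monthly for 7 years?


Compound interest earned = final amount − principal.
A = P(1 + r/n)^(nt) = $2,000.00 × (1 + 0.085/12)^(12 × 7) = $3,618.46
Interest = A − P = $3,618.46 − $2,000.00 = $1,618.46

Interest = A - P = $1,618.46


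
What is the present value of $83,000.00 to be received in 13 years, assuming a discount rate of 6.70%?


Present value formula: PV = FV / (1 + r)^t
PV = $83,000.00 / (1 + 0.067)^13
PV = $83,000.00 / 2.323472
PV = $35,722.40

PV = FV / (1 + r)^t = $35,722.40


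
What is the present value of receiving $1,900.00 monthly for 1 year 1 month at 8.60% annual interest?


Present value of an ordinary annuity: PV = PMT × (1 − (1 + r)^(−n)) / r
Monthly rate r = 0.086/12 ≈ 0.00716667, n = 13
PV = $1,900.00 × (1 − (1 + 0.086/12)^(−13)) / (0.086/12)
PV = $1,900.00 × 12.370549
PV = $23,504.04

PV = PMT × (1-(1+r)^(-n))/r = $23,504.04


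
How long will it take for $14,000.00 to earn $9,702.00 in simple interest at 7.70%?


Rearrange the simple interest formula for t:
I = P × r × t  ⇒  t = I / (P × r)
t = $9,702.00 / ($14,000.00 × 0.077)
t = 9

t = I/(P×r) = 9 years


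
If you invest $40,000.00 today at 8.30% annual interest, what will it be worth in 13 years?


Future value formula: FV = PV × (1 + r)^t
FV = $40,000.00 × (1 + 0.083)^13
FV = $40,000.00 × 2.819486
FV = $112,779.44

FV = PV × (1 + r)^t = $112,779.44


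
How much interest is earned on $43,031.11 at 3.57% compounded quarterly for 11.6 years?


Compound interest earned = final amount − principal.
A = P(1 + r/n)^(nt) = $43,031.11 × (1 + 0.0357/4)^(4 × 11.6) = $64,988.24
Interest = A − P = $64,988.24 − $43,031.11 = $21,957.13

Interest = A - P = $21,957.13


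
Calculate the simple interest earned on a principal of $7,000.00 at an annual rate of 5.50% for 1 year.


Simple interest formula: I = P × r × t
I = $7,000.00 × 0.055 × 1
I = $385.00

I = P × r × t = $385.00


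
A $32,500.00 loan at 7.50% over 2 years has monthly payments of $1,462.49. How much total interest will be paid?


Total paid over the life of the loan = PMT × n.
Total paid = $1,462.49 × 24 = $35,099.76
Total interest = total paid − principal = $35,099.76 − $32,500.00 = $2,599.76

Total interest = (PMT × n) - PV = $2,599.76


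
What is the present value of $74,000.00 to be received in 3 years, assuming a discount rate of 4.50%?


Present value formula: PV = FV / (1 + r)^t
PV = $74,000.00 / (1 + 0.045)^3
PV = $74,000.00 / 1.1411661
PV = $64,845.95

PV = FV / (1 + r)^t = $64,845.95


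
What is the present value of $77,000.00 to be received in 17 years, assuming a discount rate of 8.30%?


Present value formula: PV = FV / (1 + r)^t
PV = $77,000.00 / (1 + 0.083)^17
PV = $77,000.00 / 3.878678
PV = $19,852.12

PV = FV / (1 + r)^t = $19,852.12


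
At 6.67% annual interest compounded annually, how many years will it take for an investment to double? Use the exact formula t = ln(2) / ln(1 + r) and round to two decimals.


Doubling condition: (1 + r)^t = 2
Take ln of both sides: t × ln(1 + r) = ln(2)
t = ln(2) / ln(1 + r)
t = 0.693147 / 0.064570
t = 10.73

t = ln(2) / ln(1 + r) = 10.73 years


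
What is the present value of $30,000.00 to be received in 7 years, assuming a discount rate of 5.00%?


Present value formula: PV = FV / (1 + r)^t
PV = $30,000.00 / (1 + 0.05)^7
PV = $30,000.00 / 1.4071004
PV = $21,320.44

PV = FV / (1 + r)^t = $21,320.44


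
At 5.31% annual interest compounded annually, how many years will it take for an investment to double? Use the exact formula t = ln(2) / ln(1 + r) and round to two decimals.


Doubling condition: (1 + r)^t = 2
Take ln of both sides: t × ln(1 + r) = ln(2)
t = ln(2) / ln(1 + r)
t = 0.693147 / 0.051738
t = 13.40

t = ln(2) / ln(1 + r) = 13.40 years


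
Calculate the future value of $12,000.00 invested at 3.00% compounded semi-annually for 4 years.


Compound interest formula: A = P(1 + r/n)^(nt)
A = $12,000.00 × (1 + 0.03/2)^(2 × 4)
Growth factor: (1 + 0.03/2)^8 = 1.1264926
A = $12,000.00 × 1.1264926
A = $13,517.91

A = P(1 + r/n)^(nt) = $13,517.91


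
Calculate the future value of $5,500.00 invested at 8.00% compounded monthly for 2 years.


Compound interest formula: A = P(1 + r/n)^(nt)
A = $5,500.00 × (1 + 0.08/12)^(12 × 2)
Growth factor: (1 + 0.08/12)^24 = 1.172888
A = $5,500.00 × 1.172888
A = $6,450.88

A = P(1 + r/n)^(nt) = $6,450.88


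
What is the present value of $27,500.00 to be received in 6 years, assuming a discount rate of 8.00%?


Present value formula: PV = FV / (1 + r)^t
PV = $27,500.00 / (1 + 0.08)^6
PV = $27,500.00 / 1.5868743
PV = $17,329.66

PV = FV / (1 + r)^t = $17,329.66


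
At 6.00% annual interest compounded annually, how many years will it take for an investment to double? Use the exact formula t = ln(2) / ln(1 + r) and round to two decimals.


Doubling condition: (1 + r)^t = 2
Take ln of both sides: t × ln(1 + r) = ln(2)
t = ln(2) / ln(1 + r)
t = 0.693147 / 0.058269
t = 11.90

t = ln(2) / ln(1 + r) = 11.90 years


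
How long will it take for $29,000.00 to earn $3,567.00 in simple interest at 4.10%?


Rearrange the simple interest formula for t:
I = P × r × t  ⇒  t = I / (P × r)
t = $3,567.00 / ($29,000.00 × 0.041)
t = 3

t = I/(P×r) = 3 years


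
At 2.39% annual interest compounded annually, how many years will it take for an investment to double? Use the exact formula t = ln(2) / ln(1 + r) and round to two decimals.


Doubling condition: (1 + r)^t = 2
Take ln of both sides: t × ln(1 + r) = ln(2)
t = ln(2) / ln(1 + r)
t = 0.693147 / 0.023619
t = 29.35

t = ln(2) / ln(1 + r) = 29.35 years


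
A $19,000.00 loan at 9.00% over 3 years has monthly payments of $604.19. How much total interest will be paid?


Total paid over the life of the loan = PMT × n.
Total paid = $604.19 × 36 = $21,750.84
Total interest = total paid − principal = $21,750.84 − $19,000.00 = $2,750.84

Total interest = (PMT × n) - PV = $2,750.84


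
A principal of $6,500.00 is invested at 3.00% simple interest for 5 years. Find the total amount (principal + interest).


Total amount formula: A = P(1 + rt) = P + P·r·t
Interest: I = P × r × t = $6,500.00 × 0.03 × 5 = $975.00
A = P + I = $6,500.00 + $975.00 = $7,475.00

A = P + I = P(1 + rt) = $7,475.00


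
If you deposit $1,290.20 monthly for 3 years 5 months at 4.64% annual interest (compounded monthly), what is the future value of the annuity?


Future value of an ordinary annuity: FV = PMT × ((1 + r)^n − 1) / r
Monthly rate r = 0.0464/12 ≈ 0.00386667, n = 41
FV = $1,290.20 × ((1 + 0.0464/12)^41 − 1) / (0.0464/12)
FV = $1,290.20 × 44.336072
FV = $57,202.40

FV = PMT × ((1+r)^n - 1)/r = $57,202.40


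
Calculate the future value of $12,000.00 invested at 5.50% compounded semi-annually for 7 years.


Compound interest formula: A = P(1 + r/n)^(nt)
A = $12,000.00 × (1 + 0.055/2)^(2 × 7)
Growth factor: (1 + 0.055/2)^14 = 1.461994
A = $12,000.00 × 1.461994
A = $17,543.93

A = P(1 + r/n)^(nt) = $17,543.93


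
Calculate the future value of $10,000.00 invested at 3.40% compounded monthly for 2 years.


Compound interest formula: A = P(1 + r/n)^(nt)
A = $10,000.00 × (1 + 0.034/12)^(12 × 2)
Growth factor: (1 + 0.034/12)^24 = 1.070262
A = $10,000.00 × 1.070262
A = $10,702.62

A = P(1 + r/n)^(nt) = $10,702.62


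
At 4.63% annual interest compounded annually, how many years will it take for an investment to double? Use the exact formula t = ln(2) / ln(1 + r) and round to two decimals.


Doubling condition: (1 + r)^t = 2
Take ln of both sides: t × ln(1 + r) = ln(2)
t = ln(2) / ln(1 + r)
t = 0.693147 / 0.045260
t = 15.31

t = ln(2) / ln(1 + r) = 15.31 years


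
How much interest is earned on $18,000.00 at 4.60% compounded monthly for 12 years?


Compound interest earned = final amount − principal.
A = P(1 + r/n)^(nt) = $18,000.00 × (1 + 0.046/12)^(12 × 12) = $31,228.04
Interest = A − P = $31,228.04 − $18,000.00 = $13,228.04

Interest = A - P = $13,228.04


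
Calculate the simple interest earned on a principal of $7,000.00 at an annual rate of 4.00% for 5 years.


Simple interest formula: I = P × r × t
I = $7,000.00 × 0.04 × 5
I = $1,400.00

I = P × r × t = $1,400.00


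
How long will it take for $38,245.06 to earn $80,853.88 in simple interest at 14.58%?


Rearrange the simple interest formula for t:
I = P × r × t  ⇒  t = I / (P × r)
t = $80,853.88 / ($38,245.06 × 0.1458)
t = 14.5

t = I/(P×r) = 14.5 years


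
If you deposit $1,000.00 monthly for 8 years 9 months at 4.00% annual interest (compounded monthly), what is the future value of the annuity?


Future value of an ordinary annuity: FV = PMT × ((1 + r)^n − 1) / r
Monthly rate r = 0.04/12 ≈ 0.00333333, n = 105
FV = $1,000.00 × ((1 + 0.04/12)^105 − 1) / (0.04/12)
FV = $1,000.00 × 125.472550
FV = $125,472.55

FV = PMT × ((1+r)^n - 1)/r = $125,472.55


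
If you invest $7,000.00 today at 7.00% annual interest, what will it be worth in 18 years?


Future value formula: FV = PV × (1 + r)^t
FV = $7,000.00 × (1 + 0.07)^18
FV = $7,000.00 × 3.3799323
FV = $23,659.53

FV = PV × (1 + r)^t = $23,659.53


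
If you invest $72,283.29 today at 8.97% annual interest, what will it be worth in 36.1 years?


Future value formula: FV = PV × (1 + r)^t
FV = $72,283.29 × (1 + 0.0897)^36.1
FV = $72,283.29 × 22.2218866
FV = $1,606,271.07

FV = PV × (1 + r)^t = $1,606,271.07


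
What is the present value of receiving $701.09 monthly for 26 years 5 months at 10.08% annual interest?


Present value of an ordinary annuity: PV = PMT × (1 − (1 + r)^(−n)) / r
Monthly rate r = 0.1008/12 = 0.0084, n = 317
PV = $701.09 × (1 − (1 + 0.1008/12)^(−317)) / (0.1008/12)
PV = $701.09 × 110.650866
PV = $77,576.22

PV = PMT × (1-(1+r)^(-n))/r = $77,576.22


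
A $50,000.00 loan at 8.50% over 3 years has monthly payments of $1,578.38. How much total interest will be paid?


Total paid over the life of the loan = PMT × n.
Total paid = $1,578.38 × 36 = $56,821.68
Total interest = total paid − principal = $56,821.68 − $50,000.00 = $6,821.68

Total interest = (PMT × n) - PV = $6,821.68


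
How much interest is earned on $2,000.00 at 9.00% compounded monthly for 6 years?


Compound interest earned = final amount − principal.
A = P(1 + r/n)^(nt) = $2,000.00 × (1 + 0.09/12)^(12 × 6) = $3,425.11
Interest = A − P = $3,425.11 − $2,000.00 = $1,425.11

Interest = A - P = $1,425.11


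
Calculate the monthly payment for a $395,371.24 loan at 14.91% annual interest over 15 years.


Loan payment formula: PMT = PV × r / (1 − (1 + r)^(−n))
Monthly rate r = 0.1491/12 = 0.012425, n = 180 months
Denominator: 1 − (1 + 0.1491/12)^(−180) = 0.891686
PMT = $395,371.24 × (0.1491/12) / 0.891686
PMT = $5,509.21 per month

PMT = PV × r / (1-(1+r)^(-n)) = $5,509.21/month


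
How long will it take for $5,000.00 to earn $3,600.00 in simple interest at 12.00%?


Rearrange the simple interest formula for t:
I = P × r × t  ⇒  t = I / (P × r)
t = $3,600.00 / ($5,000.00 × 0.12)
t = 6

t = I/(P×r) = 6 years


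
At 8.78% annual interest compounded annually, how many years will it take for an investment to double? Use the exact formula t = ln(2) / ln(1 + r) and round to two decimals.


Doubling condition: (1 + r)^t = 2
Take ln of both sides: t × ln(1 + r) = ln(2)
t = ln(2) / ln(1 + r)
t = 0.693147 / 0.084157
t = 8.24

t = ln(2) / ln(1 + r) = 8.24 years


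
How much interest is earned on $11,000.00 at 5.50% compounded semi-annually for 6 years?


Compound interest earned = final amount − principal.
A = P(1 + r/n)^(nt) = $11,000.00 × (1 + 0.055/2)^(2 × 6) = $15,232.62
Interest = A − P = $15,232.62 − $11,000.00 = $4,232.62

Interest = A - P = $4,232.62


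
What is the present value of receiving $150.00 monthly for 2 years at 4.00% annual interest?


Present value of an ordinary annuity: PV = PMT × (1 − (1 + r)^(−n)) / r
Monthly rate r = 0.04/12 ≈ 0.00333333, n = 24
PV = $150.00 × (1 − (1 + 0.04/12)^(−24)) / (0.04/12)
PV = $150.00 × 23.028251
PV = $3,454.24

PV = PMT × (1-(1+r)^(-n))/r = $3,454.24


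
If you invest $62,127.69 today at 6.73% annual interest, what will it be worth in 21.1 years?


Future value formula: FV = PV × (1 + r)^t
FV = $62,127.69 × (1 + 0.0673)^21.1
FV = $62,127.69 × 3.95225856
FV = $245,544.69

FV = PV × (1 + r)^t = $245,544.69


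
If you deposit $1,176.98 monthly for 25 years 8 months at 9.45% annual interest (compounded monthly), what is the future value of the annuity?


Future value of an ordinary annuity: FV = PMT × ((1 + r)^n − 1) / r
Monthly rate r = 0.0945/12 = 0.007875, n = 308
FV = $1,176.98 × ((1 + 0.0945/12)^308 − 1) / (0.0945/12)
FV = $1,176.98 × 1295.359929
FV = $1,524,612.73

FV = PMT × ((1+r)^n - 1)/r = $1,524,612.73


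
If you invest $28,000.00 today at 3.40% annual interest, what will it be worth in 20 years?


Future value formula: FV = PV × (1 + r)^t
FV = $28,000.00 × (1 + 0.034)^20
FV = $28,000.00 × 1.9516897
FV = $54,647.31

FV = PV × (1 + r)^t = $54,647.31


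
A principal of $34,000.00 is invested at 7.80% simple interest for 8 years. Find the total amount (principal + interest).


Total amount formula: A = P(1 + rt) = P + P·r·t
Interest: I = P × r × t = $34,000.00 × 0.078 × 8 = $21,216.00
A = P + I = $34,000.00 + $21,216.00 = $55,216.00

A = P + I = P(1 + rt) = $55,216.00


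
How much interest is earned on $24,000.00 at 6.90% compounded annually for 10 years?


Compound interest earned = final amount − principal.
A = P(1 + r/n)^(nt) = $24,000.00 × (1 + 0.069/1)^(1 × 10) = $46,772.25
Interest = A − P = $46,772.25 − $24,000.00 = $22,772.25

Interest = A - P = $22,772.25


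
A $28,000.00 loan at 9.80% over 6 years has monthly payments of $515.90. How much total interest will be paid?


Total paid over the life of the loan = PMT × n.
Total paid = $515.90 × 72 = $37,144.80
Total interest = total paid − principal = $37,144.80 − $28,000.00 = $9,144.80

Total interest = (PMT × n) - PV = $9,144.80


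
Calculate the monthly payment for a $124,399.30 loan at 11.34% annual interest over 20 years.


Loan payment formula: PMT = PV × r / (1 − (1 + r)^(−n))
Monthly rate r = 0.1134/12 = 0.00945, n = 240 months
Denominator: 1 − (1 + 0.1134/12)^(−240) = 0.895373
PMT = $124,399.30 × (0.1134/12) / 0.895373
PMT = $1,312.94 per month

PMT = PV × r / (1-(1+r)^(-n)) = $1,312.94/month


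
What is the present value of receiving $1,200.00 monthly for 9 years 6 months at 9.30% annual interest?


Present value of an ordinary annuity: PV = PMT × (1 − (1 + r)^(−n)) / r
Monthly rate r = 0.093/12 = 0.00775, n = 114
PV = $1,200.00 × (1 − (1 + 0.093/12)^(−114)) / (0.093/12)
PV = $1,200.00 × 75.516914
PV = $90,620.30

PV = PMT × (1-(1+r)^(-n))/r = $90,620.30


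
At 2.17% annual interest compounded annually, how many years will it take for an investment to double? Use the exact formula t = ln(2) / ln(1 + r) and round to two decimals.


Doubling condition: (1 + r)^t = 2
Take ln of both sides: t × ln(1 + r) = ln(2)
t = ln(2) / ln(1 + r)
t = 0.693147 / 0.021468
t = 32.29

t = ln(2) / ln(1 + r) = 32.29 years


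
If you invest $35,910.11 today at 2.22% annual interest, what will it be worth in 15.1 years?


Future value formula: FV = PV × (1 + r)^t
FV = $35,910.11 × (1 + 0.0222)^15.1
FV = $35,910.11 × 1.3931303
FV = $50,027.46

FV = PV × (1 + r)^t = $50,027.46


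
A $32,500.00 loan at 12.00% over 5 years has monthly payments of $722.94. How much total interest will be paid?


Total paid over the life of the loan = PMT × n.
Total paid = $722.94 × 60 = $43,376.40
Total interest = total paid − principal = $43,376.40 − $32,500.00 = $10,876.40

Total interest = (PMT × n) - PV = $10,876.40


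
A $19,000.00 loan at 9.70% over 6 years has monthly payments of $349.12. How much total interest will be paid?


Total paid over the life of the loan = PMT × n.
Total paid = $349.12 × 72 = $25,136.64
Total interest = total paid − principal = $25,136.64 − $19,000.00 = $6,136.64

Total interest = (PMT × n) - PV = $6,136.64


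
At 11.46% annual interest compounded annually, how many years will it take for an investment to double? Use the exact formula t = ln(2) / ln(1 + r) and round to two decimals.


Doubling condition: (1 + r)^t = 2
Take ln of both sides: t × ln(1 + r) = ln(2)
t = ln(2) / ln(1 + r)
t = 0.693147 / 0.108496
t = 6.39

t = ln(2) / ln(1 + r) = 6.39 years


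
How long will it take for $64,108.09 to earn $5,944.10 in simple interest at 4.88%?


Rearrange the simple interest formula for t:
I = P × r × t  ⇒  t = I / (P × r)
t = $5,944.10 / ($64,108.09 × 0.0488)
t = 1.9

t = I/(P×r) = 1.9 years


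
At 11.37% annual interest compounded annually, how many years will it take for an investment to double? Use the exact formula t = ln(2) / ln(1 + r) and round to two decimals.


Doubling condition: (1 + r)^t = 2
Take ln of both sides: t × ln(1 + r) = ln(2)
t = ln(2) / ln(1 + r)
t = 0.693147 / 0.107688
t = 6.44

t = ln(2) / ln(1 + r) = 6.44 years


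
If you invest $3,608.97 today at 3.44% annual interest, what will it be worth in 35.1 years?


Future value formula: FV = PV × (1 + r)^t
FV = $3,608.97 × (1 + 0.0344)^35.1
FV = $3,608.97 × 3.2776816
FV = $11,829.05

FV = PV × (1 + r)^t = $11,829.05


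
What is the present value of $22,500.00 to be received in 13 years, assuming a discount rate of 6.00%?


Present value formula: PV = FV / (1 + r)^t
PV = $22,500.00 / (1 + 0.06)^13
PV = $22,500.00 / 2.132928
PV = $10,548.88

PV = FV / (1 + r)^t = $10,548.88


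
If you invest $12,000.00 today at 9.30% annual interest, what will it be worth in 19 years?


Future value formula: FV = PV × (1 + r)^t
FV = $12,000.00 × (1 + 0.093)^19
FV = $12,000.00 × 5.4173024
FV = $65,007.63

FV = PV × (1 + r)^t = $65,007.63


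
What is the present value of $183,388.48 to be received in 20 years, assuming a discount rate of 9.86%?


Present value formula: PV = FV / (1 + r)^t
PV = $183,388.48 / (1 + 0.0986)^20
PV = $183,388.48 / 6.558309
PV = $27,962.77

PV = FV / (1 + r)^t = $27,962.77


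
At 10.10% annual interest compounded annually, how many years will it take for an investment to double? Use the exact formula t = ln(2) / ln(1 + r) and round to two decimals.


Doubling condition: (1 + r)^t = 2
Take ln of both sides: t × ln(1 + r) = ln(2)
t = ln(2) / ln(1 + r)
t = 0.693147 / 0.096219
t = 7.20

t = ln(2) / ln(1 + r) = 7.20 years


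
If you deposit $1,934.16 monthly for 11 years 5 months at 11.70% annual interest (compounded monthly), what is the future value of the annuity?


Future value of an ordinary annuity: FV = PMT × ((1 + r)^n − 1) / r
Monthly rate r = 0.117/12 = 0.00975, n = 137
FV = $1,934.16 × ((1 + 0.117/12)^137 − 1) / (0.117/12)
FV = $1,934.16 × 284.956197
FV = $551,150.88

FV = PMT × ((1+r)^n - 1)/r = $551,150.88


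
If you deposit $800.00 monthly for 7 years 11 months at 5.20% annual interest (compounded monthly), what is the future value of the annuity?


Future value of an ordinary annuity: FV = PMT × ((1 + r)^n − 1) / r
Monthly rate r = 0.052/12 ≈ 0.00433333, n = 95
FV = $800.00 × ((1 + 0.052/12)^95 − 1) / (0.052/12)
FV = $800.00 × 117.228341
FV = $93,782.67

FV = PMT × ((1+r)^n - 1)/r = $93,782.67
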